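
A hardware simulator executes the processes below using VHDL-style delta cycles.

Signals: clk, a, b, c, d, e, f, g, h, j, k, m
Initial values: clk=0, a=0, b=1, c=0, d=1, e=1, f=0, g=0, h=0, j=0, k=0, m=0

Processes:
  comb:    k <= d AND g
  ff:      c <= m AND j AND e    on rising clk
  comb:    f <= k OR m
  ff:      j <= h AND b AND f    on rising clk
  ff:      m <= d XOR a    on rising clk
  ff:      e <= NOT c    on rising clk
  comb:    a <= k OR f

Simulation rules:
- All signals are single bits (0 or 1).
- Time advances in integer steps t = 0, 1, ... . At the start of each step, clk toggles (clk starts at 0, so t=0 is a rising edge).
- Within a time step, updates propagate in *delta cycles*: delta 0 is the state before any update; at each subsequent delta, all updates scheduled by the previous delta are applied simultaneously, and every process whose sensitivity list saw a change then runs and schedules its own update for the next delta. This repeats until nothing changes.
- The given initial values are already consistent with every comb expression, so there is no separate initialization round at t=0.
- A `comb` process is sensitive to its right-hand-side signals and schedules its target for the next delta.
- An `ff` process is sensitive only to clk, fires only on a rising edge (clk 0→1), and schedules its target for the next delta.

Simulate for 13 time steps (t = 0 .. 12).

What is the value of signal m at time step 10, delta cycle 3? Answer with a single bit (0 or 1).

[bits: h,m,k,clk,c,a,d,j,f,b,g,e]
t=0: Δ0=000000100101 Δ1=000100100101 Δ2=010100100101 Δ3=010100101101 Δ4=010101101101 | 4Δ
t=1: Δ0=010101101101 Δ1=010001101101 | 1Δ
t=2: Δ0=010001101101 Δ1=010101101101 Δ2=000101101101 Δ3=000101100101 Δ4=000100100101 | 4Δ
t=3: Δ0=000100100101 Δ1=000000100101 | 1Δ
t=4: Δ0=000000100101 Δ1=000100100101 Δ2=010100100101 Δ3=010100101101 Δ4=010101101101 | 4Δ
t=5: Δ0=010101101101 Δ1=010001101101 | 1Δ
t=6: Δ0=010001101101 Δ1=010101101101 Δ2=000101101101 Δ3=000101100101 Δ4=000100100101 | 4Δ
t=7: Δ0=000100100101 Δ1=000000100101 | 1Δ
t=8: Δ0=000000100101 Δ1=000100100101 Δ2=010100100101 Δ3=010100101101 Δ4=010101101101 | 4Δ
t=9: Δ0=010101101101 Δ1=010001101101 | 1Δ
t=10: Δ0=010001101101 Δ1=010101101101 Δ2=000101101101 Δ3=000101100101 Δ4=000100100101 | 4Δ
t=11: Δ0=000100100101 Δ1=000000100101 | 1Δ
t=12: Δ0=000000100101 Δ1=000100100101 Δ2=010100100101 Δ3=010100101101 Δ4=010101101101 | 4Δ

0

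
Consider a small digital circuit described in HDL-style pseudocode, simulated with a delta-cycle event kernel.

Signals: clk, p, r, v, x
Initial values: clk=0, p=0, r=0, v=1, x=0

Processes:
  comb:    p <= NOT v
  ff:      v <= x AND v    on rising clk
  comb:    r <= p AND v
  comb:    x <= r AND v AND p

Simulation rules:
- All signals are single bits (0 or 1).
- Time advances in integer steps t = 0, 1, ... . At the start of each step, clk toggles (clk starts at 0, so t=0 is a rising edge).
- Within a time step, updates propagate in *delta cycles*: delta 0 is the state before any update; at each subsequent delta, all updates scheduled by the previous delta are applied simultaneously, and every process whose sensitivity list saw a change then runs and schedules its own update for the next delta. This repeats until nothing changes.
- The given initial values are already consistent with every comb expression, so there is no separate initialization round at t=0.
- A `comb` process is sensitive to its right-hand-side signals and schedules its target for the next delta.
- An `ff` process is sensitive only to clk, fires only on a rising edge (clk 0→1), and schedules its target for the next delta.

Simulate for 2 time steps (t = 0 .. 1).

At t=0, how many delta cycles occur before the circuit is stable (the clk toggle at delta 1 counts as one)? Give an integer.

t0.Δ0 clk=0 x=0 r=0 p=0 v=1
t0.Δ1 clk=1 x=0 r=0 p=0 v=1
t0.Δ2 clk=1 x=0 r=0 p=0 v=0
t0.Δ3 clk=1 x=0 r=0 p=1 v=0
t1.Δ0 clk=1 x=0 r=0 p=1 v=0
t1.Δ1 clk=0 x=0 r=0 p=1 v=0

3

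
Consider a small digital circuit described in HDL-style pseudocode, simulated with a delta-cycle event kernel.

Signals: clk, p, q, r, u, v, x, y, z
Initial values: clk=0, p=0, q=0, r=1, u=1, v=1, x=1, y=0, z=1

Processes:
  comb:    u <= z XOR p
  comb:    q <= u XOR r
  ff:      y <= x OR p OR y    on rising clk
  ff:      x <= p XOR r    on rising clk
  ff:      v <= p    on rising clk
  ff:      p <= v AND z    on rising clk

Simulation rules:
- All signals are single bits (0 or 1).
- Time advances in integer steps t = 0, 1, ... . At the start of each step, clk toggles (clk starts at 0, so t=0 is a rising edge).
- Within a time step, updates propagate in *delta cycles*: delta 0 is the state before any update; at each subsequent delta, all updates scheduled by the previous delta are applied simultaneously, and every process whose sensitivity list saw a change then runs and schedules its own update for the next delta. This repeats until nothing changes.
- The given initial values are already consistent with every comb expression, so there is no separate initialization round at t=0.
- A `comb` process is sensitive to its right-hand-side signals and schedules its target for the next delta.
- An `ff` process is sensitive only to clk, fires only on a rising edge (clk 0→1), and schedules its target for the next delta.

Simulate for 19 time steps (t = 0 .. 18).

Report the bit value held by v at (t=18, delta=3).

1

t0.Δ0 p=0 q=0 r=1 u=1 y=0 v=1 z=1 clk=0 x=1
t0.Δ1 p=0 q=0 r=1 u=1 y=0 v=1 z=1 clk=1 x=1
t0.Δ2 p=1 q=0 r=1 u=1 y=1 v=0 z=1 clk=1 x=1
t0.Δ3 p=1 q=0 r=1 u=0 y=1 v=0 z=1 clk=1 x=1
t0.Δ4 p=1 q=1 r=1 u=0 y=1 v=0 z=1 clk=1 x=1
t1.Δ0 p=1 q=1 r=1 u=0 y=1 v=0 z=1 clk=1 x=1
t1.Δ1 p=1 q=1 r=1 u=0 y=1 v=0 z=1 clk=0 x=1
t2.Δ0 p=1 q=1 r=1 u=0 y=1 v=0 z=1 clk=0 x=1
t2.Δ1 p=1 q=1 r=1 u=0 y=1 v=0 z=1 clk=1 x=1
t2.Δ2 p=0 q=1 r=1 u=0 y=1 v=1 z=1 clk=1 x=0
t2.Δ3 p=0 q=1 r=1 u=1 y=1 v=1 z=1 clk=1 x=0
t2.Δ4 p=0 q=0 r=1 u=1 y=1 v=1 z=1 clk=1 x=0
t3.Δ0 p=0 q=0 r=1 u=1 y=1 v=1 z=1 clk=1 x=0
t3.Δ1 p=0 q=0 r=1 u=1 y=1 v=1 z=1 clk=0 x=0
t4.Δ0 p=0 q=0 r=1 u=1 y=1 v=1 z=1 clk=0 x=0
t4.Δ1 p=0 q=0 r=1 u=1 y=1 v=1 z=1 clk=1 x=0
t4.Δ2 p=1 q=0 r=1 u=1 y=1 v=0 z=1 clk=1 x=1
t4.Δ3 p=1 q=0 r=1 u=0 y=1 v=0 z=1 clk=1 x=1
t4.Δ4 p=1 q=1 r=1 u=0 y=1 v=0 z=1 clk=1 x=1
t5.Δ0 p=1 q=1 r=1 u=0 y=1 v=0 z=1 clk=1 x=1
t5.Δ1 p=1 q=1 r=1 u=0 y=1 v=0 z=1 clk=0 x=1
t6.Δ0 p=1 q=1 r=1 u=0 y=1 v=0 z=1 clk=0 x=1
t6.Δ1 p=1 q=1 r=1 u=0 y=1 v=0 z=1 clk=1 x=1
t6.Δ2 p=0 q=1 r=1 u=0 y=1 v=1 z=1 clk=1 x=0
t6.Δ3 p=0 q=1 r=1 u=1 y=1 v=1 z=1 clk=1 x=0
t6.Δ4 p=0 q=0 r=1 u=1 y=1 v=1 z=1 clk=1 x=0
t7.Δ0 p=0 q=0 r=1 u=1 y=1 v=1 z=1 clk=1 x=0
t7.Δ1 p=0 q=0 r=1 u=1 y=1 v=1 z=1 clk=0 x=0
t8.Δ0 p=0 q=0 r=1 u=1 y=1 v=1 z=1 clk=0 x=0
t8.Δ1 p=0 q=0 r=1 u=1 y=1 v=1 z=1 clk=1 x=0
t8.Δ2 p=1 q=0 r=1 u=1 y=1 v=0 z=1 clk=1 x=1
t8.Δ3 p=1 q=0 r=1 u=0 y=1 v=0 z=1 clk=1 x=1
t8.Δ4 p=1 q=1 r=1 u=0 y=1 v=0 z=1 clk=1 x=1
t9.Δ0 p=1 q=1 r=1 u=0 y=1 v=0 z=1 clk=1 x=1
t9.Δ1 p=1 q=1 r=1 u=0 y=1 v=0 z=1 clk=0 x=1
t10.Δ0 p=1 q=1 r=1 u=0 y=1 v=0 z=1 clk=0 x=1
t10.Δ1 p=1 q=1 r=1 u=0 y=1 v=0 z=1 clk=1 x=1
t10.Δ2 p=0 q=1 r=1 u=0 y=1 v=1 z=1 clk=1 x=0
t10.Δ3 p=0 q=1 r=1 u=1 y=1 v=1 z=1 clk=1 x=0
t10.Δ4 p=0 q=0 r=1 u=1 y=1 v=1 z=1 clk=1 x=0
t11.Δ0 p=0 q=0 r=1 u=1 y=1 v=1 z=1 clk=1 x=0
t11.Δ1 p=0 q=0 r=1 u=1 y=1 v=1 z=1 clk=0 x=0
t12.Δ0 p=0 q=0 r=1 u=1 y=1 v=1 z=1 clk=0 x=0
t12.Δ1 p=0 q=0 r=1 u=1 y=1 v=1 z=1 clk=1 x=0
t12.Δ2 p=1 q=0 r=1 u=1 y=1 v=0 z=1 clk=1 x=1
t12.Δ3 p=1 q=0 r=1 u=0 y=1 v=0 z=1 clk=1 x=1
t12.Δ4 p=1 q=1 r=1 u=0 y=1 v=0 z=1 clk=1 x=1
t13.Δ0 p=1 q=1 r=1 u=0 y=1 v=0 z=1 clk=1 x=1
t13.Δ1 p=1 q=1 r=1 u=0 y=1 v=0 z=1 clk=0 x=1
t14.Δ0 p=1 q=1 r=1 u=0 y=1 v=0 z=1 clk=0 x=1
t14.Δ1 p=1 q=1 r=1 u=0 y=1 v=0 z=1 clk=1 x=1
t14.Δ2 p=0 q=1 r=1 u=0 y=1 v=1 z=1 clk=1 x=0
t14.Δ3 p=0 q=1 r=1 u=1 y=1 v=1 z=1 clk=1 x=0
t14.Δ4 p=0 q=0 r=1 u=1 y=1 v=1 z=1 clk=1 x=0
t15.Δ0 p=0 q=0 r=1 u=1 y=1 v=1 z=1 clk=1 x=0
t15.Δ1 p=0 q=0 r=1 u=1 y=1 v=1 z=1 clk=0 x=0
t16.Δ0 p=0 q=0 r=1 u=1 y=1 v=1 z=1 clk=0 x=0
t16.Δ1 p=0 q=0 r=1 u=1 y=1 v=1 z=1 clk=1 x=0
t16.Δ2 p=1 q=0 r=1 u=1 y=1 v=0 z=1 clk=1 x=1
t16.Δ3 p=1 q=0 r=1 u=0 y=1 v=0 z=1 clk=1 x=1
t16.Δ4 p=1 q=1 r=1 u=0 y=1 v=0 z=1 clk=1 x=1
t17.Δ0 p=1 q=1 r=1 u=0 y=1 v=0 z=1 clk=1 x=1
t17.Δ1 p=1 q=1 r=1 u=0 y=1 v=0 z=1 clk=0 x=1
t18.Δ0 p=1 q=1 r=1 u=0 y=1 v=0 z=1 clk=0 x=1
t18.Δ1 p=1 q=1 r=1 u=0 y=1 v=0 z=1 clk=1 x=1
t18.Δ2 p=0 q=1 r=1 u=0 y=1 v=1 z=1 clk=1 x=0
t18.Δ3 p=0 q=1 r=1 u=1 y=1 v=1 z=1 clk=1 x=0
t18.Δ4 p=0 q=0 r=1 u=1 y=1 v=1 z=1 clk=1 x=0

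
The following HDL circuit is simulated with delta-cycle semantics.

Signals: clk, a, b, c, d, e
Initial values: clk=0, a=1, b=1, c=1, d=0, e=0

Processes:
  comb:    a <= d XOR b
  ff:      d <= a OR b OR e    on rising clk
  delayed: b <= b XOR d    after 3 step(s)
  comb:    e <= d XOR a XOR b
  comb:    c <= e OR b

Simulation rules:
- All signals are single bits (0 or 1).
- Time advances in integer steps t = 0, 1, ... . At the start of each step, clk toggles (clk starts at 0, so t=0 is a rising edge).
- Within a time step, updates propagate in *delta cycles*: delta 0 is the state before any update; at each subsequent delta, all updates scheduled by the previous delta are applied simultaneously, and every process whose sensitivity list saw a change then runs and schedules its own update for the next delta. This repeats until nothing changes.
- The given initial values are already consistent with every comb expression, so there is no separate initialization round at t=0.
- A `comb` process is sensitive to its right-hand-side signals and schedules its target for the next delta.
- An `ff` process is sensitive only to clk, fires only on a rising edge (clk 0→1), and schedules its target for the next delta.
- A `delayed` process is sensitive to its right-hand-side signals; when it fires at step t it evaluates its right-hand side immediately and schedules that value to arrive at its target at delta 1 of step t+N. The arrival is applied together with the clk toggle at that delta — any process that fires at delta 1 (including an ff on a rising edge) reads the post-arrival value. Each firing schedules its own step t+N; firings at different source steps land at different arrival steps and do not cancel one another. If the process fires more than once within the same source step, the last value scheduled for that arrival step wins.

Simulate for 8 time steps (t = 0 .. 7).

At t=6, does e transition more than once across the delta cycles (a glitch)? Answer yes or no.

[bits: d,clk,a,e,b,c]
t=0: Δ0=001011 Δ1=011011 Δ2=111011 Δ3=110111 Δ4=110011 | 4Δ
t=1: Δ0=110011 Δ1=100011 | 1Δ
t=2: Δ0=100011 Δ1=110011 | 1Δ
t=3: Δ0=110011 Δ1=100001 Δ2=101100 Δ3=101001 Δ4=101000 | 4Δ
t=4: Δ0=101000 Δ1=111000 | 1Δ
t=5: Δ0=111000 Δ1=101000 | 1Δ
t=6: Δ0=101000 Δ1=111010 Δ2=110111 Δ3=110011 | 3Δ
t=7: Δ0=110011 Δ1=100011 | 1Δ

yes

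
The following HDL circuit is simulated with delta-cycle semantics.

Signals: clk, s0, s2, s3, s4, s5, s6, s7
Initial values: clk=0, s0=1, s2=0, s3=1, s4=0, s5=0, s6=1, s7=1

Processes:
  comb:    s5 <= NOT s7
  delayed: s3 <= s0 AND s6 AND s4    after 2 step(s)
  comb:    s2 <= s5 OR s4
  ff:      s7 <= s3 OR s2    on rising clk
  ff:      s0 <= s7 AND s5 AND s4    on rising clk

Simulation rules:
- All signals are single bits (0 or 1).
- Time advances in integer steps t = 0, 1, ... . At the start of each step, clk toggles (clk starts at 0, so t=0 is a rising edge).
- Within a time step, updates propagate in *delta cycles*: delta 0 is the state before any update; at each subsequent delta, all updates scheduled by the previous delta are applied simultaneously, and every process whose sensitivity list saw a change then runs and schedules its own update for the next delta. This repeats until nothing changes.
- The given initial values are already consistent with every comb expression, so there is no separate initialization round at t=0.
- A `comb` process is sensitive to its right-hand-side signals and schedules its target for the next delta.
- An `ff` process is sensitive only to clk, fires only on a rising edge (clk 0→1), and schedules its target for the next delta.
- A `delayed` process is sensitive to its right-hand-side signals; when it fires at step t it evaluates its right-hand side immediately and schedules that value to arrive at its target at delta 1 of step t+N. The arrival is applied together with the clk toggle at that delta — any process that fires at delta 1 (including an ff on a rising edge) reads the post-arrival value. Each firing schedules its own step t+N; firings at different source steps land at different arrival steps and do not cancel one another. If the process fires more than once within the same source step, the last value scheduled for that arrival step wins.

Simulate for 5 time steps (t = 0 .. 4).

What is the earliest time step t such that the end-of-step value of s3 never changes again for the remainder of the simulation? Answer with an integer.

2

[bits: s4,s7,s6,s2,s3,s5,clk,s0]
t=0: Δ0=01101001 Δ1=01101011 Δ2=01101010 | 2Δ
t=1: Δ0=01101010 Δ1=01101000 | 1Δ
t=2: Δ0=01101000 Δ1=01100010 Δ2=00100010 Δ3=00100110 Δ4=00110110 | 4Δ
t=3: Δ0=00110110 Δ1=00110100 | 1Δ
t=4: Δ0=00110100 Δ1=00110110 Δ2=01110110 Δ3=01110010 Δ4=01100010 | 4Δ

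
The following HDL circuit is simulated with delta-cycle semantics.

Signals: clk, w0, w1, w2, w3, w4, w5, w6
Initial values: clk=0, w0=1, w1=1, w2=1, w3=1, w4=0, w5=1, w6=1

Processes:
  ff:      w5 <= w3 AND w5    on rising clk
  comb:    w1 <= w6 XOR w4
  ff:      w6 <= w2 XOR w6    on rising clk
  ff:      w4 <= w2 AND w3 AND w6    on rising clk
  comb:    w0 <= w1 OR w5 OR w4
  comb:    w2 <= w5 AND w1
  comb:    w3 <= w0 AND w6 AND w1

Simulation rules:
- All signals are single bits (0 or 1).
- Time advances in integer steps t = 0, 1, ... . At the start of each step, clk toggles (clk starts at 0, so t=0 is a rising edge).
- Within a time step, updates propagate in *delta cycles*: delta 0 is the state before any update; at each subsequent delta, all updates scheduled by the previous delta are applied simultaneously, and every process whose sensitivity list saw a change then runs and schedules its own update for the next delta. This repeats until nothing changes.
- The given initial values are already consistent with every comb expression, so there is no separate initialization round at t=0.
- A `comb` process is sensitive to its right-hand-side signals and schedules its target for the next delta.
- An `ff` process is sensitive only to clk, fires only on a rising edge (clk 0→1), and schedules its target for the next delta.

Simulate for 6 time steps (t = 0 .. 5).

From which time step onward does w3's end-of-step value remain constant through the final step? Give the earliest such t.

2

t0.Δ0 w3=1 w6=1 w2=1 clk=0 w1=1 w5=1 w0=1 w4=0
t0.Δ1 w3=1 w6=1 w2=1 clk=1 w1=1 w5=1 w0=1 w4=0
t0.Δ2 w3=1 w6=0 w2=1 clk=1 w1=1 w5=1 w0=1 w4=1
t0.Δ3 w3=0 w6=0 w2=1 clk=1 w1=1 w5=1 w0=1 w4=1
t1.Δ0 w3=0 w6=0 w2=1 clk=1 w1=1 w5=1 w0=1 w4=1
t1.Δ1 w3=0 w6=0 w2=1 clk=0 w1=1 w5=1 w0=1 w4=1
t2.Δ0 w3=0 w6=0 w2=1 clk=0 w1=1 w5=1 w0=1 w4=1
t2.Δ1 w3=0 w6=0 w2=1 clk=1 w1=1 w5=1 w0=1 w4=1
t2.Δ2 w3=0 w6=1 w2=1 clk=1 w1=1 w5=0 w0=1 w4=0
t2.Δ3 w3=1 w6=1 w2=0 clk=1 w1=1 w5=0 w0=1 w4=0
t3.Δ0 w3=1 w6=1 w2=0 clk=1 w1=1 w5=0 w0=1 w4=0
t3.Δ1 w3=1 w6=1 w2=0 clk=0 w1=1 w5=0 w0=1 w4=0
t4.Δ0 w3=1 w6=1 w2=0 clk=0 w1=1 w5=0 w0=1 w4=0
t4.Δ1 w3=1 w6=1 w2=0 clk=1 w1=1 w5=0 w0=1 w4=0
t5.Δ0 w3=1 w6=1 w2=0 clk=1 w1=1 w5=0 w0=1 w4=0
t5.Δ1 w3=1 w6=1 w2=0 clk=0 w1=1 w5=0 w0=1 w4=0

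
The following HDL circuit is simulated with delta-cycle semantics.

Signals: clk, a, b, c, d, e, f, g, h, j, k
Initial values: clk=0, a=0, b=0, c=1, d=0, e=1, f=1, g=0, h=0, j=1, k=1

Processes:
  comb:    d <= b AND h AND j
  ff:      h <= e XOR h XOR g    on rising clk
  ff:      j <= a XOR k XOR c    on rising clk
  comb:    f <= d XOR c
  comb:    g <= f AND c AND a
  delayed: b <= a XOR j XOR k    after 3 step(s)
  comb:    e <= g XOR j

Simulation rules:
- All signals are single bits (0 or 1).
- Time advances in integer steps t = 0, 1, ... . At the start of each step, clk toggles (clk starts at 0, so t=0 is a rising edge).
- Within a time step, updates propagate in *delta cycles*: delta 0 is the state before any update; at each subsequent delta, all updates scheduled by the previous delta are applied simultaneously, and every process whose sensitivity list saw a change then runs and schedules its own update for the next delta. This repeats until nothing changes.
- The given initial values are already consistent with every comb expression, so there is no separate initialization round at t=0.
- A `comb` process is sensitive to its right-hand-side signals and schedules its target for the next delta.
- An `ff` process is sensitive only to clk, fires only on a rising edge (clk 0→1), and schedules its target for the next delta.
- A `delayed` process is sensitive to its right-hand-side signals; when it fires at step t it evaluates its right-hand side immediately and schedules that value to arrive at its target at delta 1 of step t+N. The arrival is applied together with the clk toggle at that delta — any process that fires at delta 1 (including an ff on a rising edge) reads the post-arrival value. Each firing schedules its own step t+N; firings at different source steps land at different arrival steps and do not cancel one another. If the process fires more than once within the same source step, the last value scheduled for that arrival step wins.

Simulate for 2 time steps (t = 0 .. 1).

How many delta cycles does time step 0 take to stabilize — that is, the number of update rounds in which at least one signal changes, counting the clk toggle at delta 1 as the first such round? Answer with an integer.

3

[bits: e,a,c,j,h,k,g,f,d,clk,b]
t=0: Δ0=10110101000 Δ1=10110101010 Δ2=10101101010 Δ3=00101101010 | 3Δ
t=1: Δ0=00101101010 Δ1=00101101000 | 1Δ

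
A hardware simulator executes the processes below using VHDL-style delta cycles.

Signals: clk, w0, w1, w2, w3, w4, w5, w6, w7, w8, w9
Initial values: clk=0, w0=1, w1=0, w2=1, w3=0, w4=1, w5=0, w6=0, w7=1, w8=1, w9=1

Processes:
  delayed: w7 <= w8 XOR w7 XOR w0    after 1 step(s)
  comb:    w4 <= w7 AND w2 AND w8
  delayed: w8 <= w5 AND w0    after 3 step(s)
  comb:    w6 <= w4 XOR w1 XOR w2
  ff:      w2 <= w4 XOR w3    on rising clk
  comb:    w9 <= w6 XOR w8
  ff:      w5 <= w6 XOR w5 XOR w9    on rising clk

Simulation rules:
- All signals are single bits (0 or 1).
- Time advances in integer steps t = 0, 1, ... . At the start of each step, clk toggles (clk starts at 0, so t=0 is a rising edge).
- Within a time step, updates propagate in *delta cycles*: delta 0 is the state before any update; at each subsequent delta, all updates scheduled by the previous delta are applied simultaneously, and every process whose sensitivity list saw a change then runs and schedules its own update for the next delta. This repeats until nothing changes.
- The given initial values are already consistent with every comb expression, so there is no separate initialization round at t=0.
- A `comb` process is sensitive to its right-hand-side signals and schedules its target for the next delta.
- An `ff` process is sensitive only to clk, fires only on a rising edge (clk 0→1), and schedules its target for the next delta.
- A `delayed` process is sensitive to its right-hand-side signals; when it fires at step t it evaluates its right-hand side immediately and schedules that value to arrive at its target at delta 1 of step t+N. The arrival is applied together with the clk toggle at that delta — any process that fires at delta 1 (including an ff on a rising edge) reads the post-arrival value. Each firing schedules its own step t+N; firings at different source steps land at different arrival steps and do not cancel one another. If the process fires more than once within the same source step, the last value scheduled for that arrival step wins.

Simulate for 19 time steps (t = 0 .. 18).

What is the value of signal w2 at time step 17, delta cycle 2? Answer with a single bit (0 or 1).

0

[bits: w9,w7,w1,w6,w8,w4,w2,w0,clk,w3,w5]
t=0: Δ0=11001111000 Δ1=11001111100 Δ2=11001111101 | 2Δ
t=1: Δ0=11001111101 Δ1=11001111001 | 1Δ
t=2: Δ0=11001111001 Δ1=11001111101 Δ2=11001111100 | 2Δ
t=3: Δ0=11001111100 Δ1=11001111000 | 1Δ
t=4: Δ0=11001111000 Δ1=11001111100 Δ2=11001111101 | 2Δ
t=5: Δ0=11001111101 Δ1=11000111001 Δ2=01000011001 Δ3=01010011001 Δ4=11010011001 | 4Δ
t=6: Δ0=11010011001 Δ1=10010011101 Δ2=10010001101 Δ3=10000001101 Δ4=00000001101 | 4Δ
t=7: Δ0=00000001101 Δ1=01001001001 Δ2=11001001001 | 2Δ
t=8: Δ0=11001001001 Δ1=11001001101 Δ2=11001001100 | 2Δ
t=9: Δ0=11001001100 Δ1=11001001000 | 1Δ
t=10: Δ0=11001001000 Δ1=11001001100 Δ2=11001001101 | 2Δ
t=11: Δ0=11001001101 Δ1=11000001001 Δ2=01000001001 | 2Δ
t=12: Δ0=01000001001 Δ1=00000001101 | 1Δ
t=13: Δ0=00000001101 Δ1=01001001001 Δ2=11001001001 | 2Δ
t=14: Δ0=11001001001 Δ1=11001001101 Δ2=11001001100 | 2Δ
t=15: Δ0=11001001100 Δ1=11001001000 | 1Δ
t=16: Δ0=11001001000 Δ1=11001001100 Δ2=11001001101 | 2Δ
t=17: Δ0=11001001101 Δ1=11000001001 Δ2=01000001001 | 2Δ
t=18: Δ0=01000001001 Δ1=00000001101 | 1Δ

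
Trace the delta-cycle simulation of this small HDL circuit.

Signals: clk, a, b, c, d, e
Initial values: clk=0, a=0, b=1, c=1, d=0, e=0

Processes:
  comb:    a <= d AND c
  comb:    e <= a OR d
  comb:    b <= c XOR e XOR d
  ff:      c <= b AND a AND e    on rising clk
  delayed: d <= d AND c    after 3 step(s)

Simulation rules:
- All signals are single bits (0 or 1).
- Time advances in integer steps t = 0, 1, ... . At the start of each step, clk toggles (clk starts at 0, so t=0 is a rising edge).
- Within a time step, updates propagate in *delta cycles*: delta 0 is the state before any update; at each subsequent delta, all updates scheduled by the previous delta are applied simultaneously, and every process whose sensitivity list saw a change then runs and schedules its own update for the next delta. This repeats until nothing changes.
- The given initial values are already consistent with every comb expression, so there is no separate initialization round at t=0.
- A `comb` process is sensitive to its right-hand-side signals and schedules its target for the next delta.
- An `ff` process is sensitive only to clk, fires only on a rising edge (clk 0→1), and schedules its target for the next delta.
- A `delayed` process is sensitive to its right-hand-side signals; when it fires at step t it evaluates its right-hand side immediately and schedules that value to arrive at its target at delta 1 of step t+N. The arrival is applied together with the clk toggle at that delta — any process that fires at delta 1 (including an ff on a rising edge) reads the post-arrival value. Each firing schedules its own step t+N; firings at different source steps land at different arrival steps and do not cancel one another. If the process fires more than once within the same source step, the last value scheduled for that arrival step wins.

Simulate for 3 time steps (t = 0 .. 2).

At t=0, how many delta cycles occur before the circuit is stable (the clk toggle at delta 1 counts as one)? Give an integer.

t=0 Δ0: a=0 c=1 e=0 d=0 b=1 clk=0
  Δ1: clk:0→1
  Δ2: c:1→0
  Δ3: b:1→0
  (3Δ to stable)
t=1 Δ0: a=0 c=0 e=0 d=0 b=0 clk=1
  Δ1: clk:1→0
  (1Δ to stable)
t=2 Δ0: a=0 c=0 e=0 d=0 b=0 clk=0
  Δ1: clk:0→1
  (1Δ to stable)

3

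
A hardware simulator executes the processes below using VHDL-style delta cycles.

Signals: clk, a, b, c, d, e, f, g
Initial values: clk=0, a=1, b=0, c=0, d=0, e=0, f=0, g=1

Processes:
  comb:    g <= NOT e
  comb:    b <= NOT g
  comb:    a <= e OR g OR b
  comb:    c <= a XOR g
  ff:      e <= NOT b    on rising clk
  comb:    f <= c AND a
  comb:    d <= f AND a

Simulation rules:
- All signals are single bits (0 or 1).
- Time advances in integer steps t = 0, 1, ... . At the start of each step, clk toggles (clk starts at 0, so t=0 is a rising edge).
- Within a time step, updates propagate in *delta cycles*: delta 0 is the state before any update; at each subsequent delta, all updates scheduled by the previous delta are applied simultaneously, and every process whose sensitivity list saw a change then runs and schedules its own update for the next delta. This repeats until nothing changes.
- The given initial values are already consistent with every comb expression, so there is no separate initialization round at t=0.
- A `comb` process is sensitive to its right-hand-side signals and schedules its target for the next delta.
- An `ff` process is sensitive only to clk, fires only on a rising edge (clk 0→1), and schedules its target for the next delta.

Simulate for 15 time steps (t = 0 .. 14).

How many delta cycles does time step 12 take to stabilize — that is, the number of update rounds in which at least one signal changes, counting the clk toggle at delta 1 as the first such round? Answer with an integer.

t=0 Δ0: d=0 b=0 e=0 c=0 clk=0 f=0 a=1 g=1
  Δ1: clk:0→1
  Δ2: e:0→1
  Δ3: g:1→0
  Δ4: b:0→1, c:0→1
  Δ5: f:0→1
  Δ6: d:0→1
  (6Δ to stable)
t=1 Δ0: d=1 b=1 e=1 c=1 clk=1 f=1 a=1 g=0
  Δ1: clk:1→0
  (1Δ to stable)
t=2 Δ0: d=1 b=1 e=1 c=1 clk=0 f=1 a=1 g=0
  Δ1: clk:0→1
  Δ2: e:1→0
  Δ3: g:0→1
  Δ4: b:1→0, c:1→0
  Δ5: f:1→0
  Δ6: d:1→0
  (6Δ to stable)
t=3 Δ0: d=0 b=0 e=0 c=0 clk=1 f=0 a=1 g=1
  Δ1: clk:1→0
  (1Δ to stable)
t=4 Δ0: d=0 b=0 e=0 c=0 clk=0 f=0 a=1 g=1
  Δ1: clk:0→1
  Δ2: e:0→1
  Δ3: g:1→0
  Δ4: b:0→1, c:0→1
  Δ5: f:0→1
  Δ6: d:0→1
  (6Δ to stable)
t=5 Δ0: d=1 b=1 e=1 c=1 clk=1 f=1 a=1 g=0
  Δ1: clk:1→0
  (1Δ to stable)
t=6 Δ0: d=1 b=1 e=1 c=1 clk=0 f=1 a=1 g=0
  Δ1: clk:0→1
  Δ2: e:1→0
  Δ3: g:0→1
  Δ4: b:1→0, c:1→0
  Δ5: f:1→0
  Δ6: d:1→0
  (6Δ to stable)
t=7 Δ0: d=0 b=0 e=0 c=0 clk=1 f=0 a=1 g=1
  Δ1: clk:1→0
  (1Δ to stable)
t=8 Δ0: d=0 b=0 e=0 c=0 clk=0 f=0 a=1 g=1
  Δ1: clk:0→1
  Δ2: e:0→1
  Δ3: g:1→0
  Δ4: b:0→1, c:0→1
  Δ5: f:0→1
  Δ6: d:0→1
  (6Δ to stable)
t=9 Δ0: d=1 b=1 e=1 c=1 clk=1 f=1 a=1 g=0
  Δ1: clk:1→0
  (1Δ to stable)
t=10 Δ0: d=1 b=1 e=1 c=1 clk=0 f=1 a=1 g=0
  Δ1: clk:0→1
  Δ2: e:1→0
  Δ3: g:0→1
  Δ4: b:1→0, c:1→0
  Δ5: f:1→0
  Δ6: d:1→0
  (6Δ to stable)
t=11 Δ0: d=0 b=0 e=0 c=0 clk=1 f=0 a=1 g=1
  Δ1: clk:1→0
  (1Δ to stable)
t=12 Δ0: d=0 b=0 e=0 c=0 clk=0 f=0 a=1 g=1
  Δ1: clk:0→1
  Δ2: e:0→1
  Δ3: g:1→0
  Δ4: b:0→1, c:0→1
  Δ5: f:0→1
  Δ6: d:0→1
  (6Δ to stable)
t=13 Δ0: d=1 b=1 e=1 c=1 clk=1 f=1 a=1 g=0
  Δ1: clk:1→0
  (1Δ to stable)
t=14 Δ0: d=1 b=1 e=1 c=1 clk=0 f=1 a=1 g=0
  Δ1: clk:0→1
  Δ2: e:1→0
  Δ3: g:0→1
  Δ4: b:1→0, c:1→0
  Δ5: f:1→0
  Δ6: d:1→0
  (6Δ to stable)

6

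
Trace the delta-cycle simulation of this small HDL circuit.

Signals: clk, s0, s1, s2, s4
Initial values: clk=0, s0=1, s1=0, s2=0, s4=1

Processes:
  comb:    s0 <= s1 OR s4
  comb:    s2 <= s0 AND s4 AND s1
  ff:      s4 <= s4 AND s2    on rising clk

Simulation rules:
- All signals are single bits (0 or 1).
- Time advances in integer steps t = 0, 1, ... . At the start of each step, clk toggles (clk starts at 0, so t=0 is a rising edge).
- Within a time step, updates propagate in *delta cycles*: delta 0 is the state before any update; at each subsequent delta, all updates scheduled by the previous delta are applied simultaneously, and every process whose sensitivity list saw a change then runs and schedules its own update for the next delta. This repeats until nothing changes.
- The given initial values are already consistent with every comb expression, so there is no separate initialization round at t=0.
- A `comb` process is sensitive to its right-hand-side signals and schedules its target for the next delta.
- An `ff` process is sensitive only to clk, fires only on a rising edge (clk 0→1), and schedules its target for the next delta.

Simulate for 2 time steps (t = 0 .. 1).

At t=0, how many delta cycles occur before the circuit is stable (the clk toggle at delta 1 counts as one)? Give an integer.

t=0 Δ0: s4=1 s0=1 s1=0 clk=0 s2=0
  Δ1: clk:0→1
  Δ2: s4:1→0
  Δ3: s0:1→0
  (3Δ to stable)
t=1 Δ0: s4=0 s0=0 s1=0 clk=1 s2=0
  Δ1: clk:1→0
  (1Δ to stable)

3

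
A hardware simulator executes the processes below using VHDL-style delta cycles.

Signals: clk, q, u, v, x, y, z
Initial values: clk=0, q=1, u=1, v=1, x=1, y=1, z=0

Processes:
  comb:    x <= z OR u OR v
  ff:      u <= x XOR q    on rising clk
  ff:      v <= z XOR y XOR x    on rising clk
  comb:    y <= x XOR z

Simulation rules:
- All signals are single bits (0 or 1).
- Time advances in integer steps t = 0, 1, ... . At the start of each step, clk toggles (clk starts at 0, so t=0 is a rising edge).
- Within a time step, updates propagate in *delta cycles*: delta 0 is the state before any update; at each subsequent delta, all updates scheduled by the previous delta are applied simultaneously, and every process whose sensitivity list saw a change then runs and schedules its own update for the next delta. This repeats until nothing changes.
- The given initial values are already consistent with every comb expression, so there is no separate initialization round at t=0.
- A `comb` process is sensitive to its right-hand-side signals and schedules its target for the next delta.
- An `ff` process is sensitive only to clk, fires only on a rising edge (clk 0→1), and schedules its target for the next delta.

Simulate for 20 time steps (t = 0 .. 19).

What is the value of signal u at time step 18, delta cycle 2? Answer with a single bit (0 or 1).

t0.Δ0 v=1 x=1 q=1 z=0 y=1 clk=0 u=1
t0.Δ1 v=1 x=1 q=1 z=0 y=1 clk=1 u=1
t0.Δ2 v=0 x=1 q=1 z=0 y=1 clk=1 u=0
t0.Δ3 v=0 x=0 q=1 z=0 y=1 clk=1 u=0
t0.Δ4 v=0 x=0 q=1 z=0 y=0 clk=1 u=0
t1.Δ0 v=0 x=0 q=1 z=0 y=0 clk=1 u=0
t1.Δ1 v=0 x=0 q=1 z=0 y=0 clk=0 u=0
t2.Δ0 v=0 x=0 q=1 z=0 y=0 clk=0 u=0
t2.Δ1 v=0 x=0 q=1 z=0 y=0 clk=1 u=0
t2.Δ2 v=0 x=0 q=1 z=0 y=0 clk=1 u=1
t2.Δ3 v=0 x=1 q=1 z=0 y=0 clk=1 u=1
t2.Δ4 v=0 x=1 q=1 z=0 y=1 clk=1 u=1
t3.Δ0 v=0 x=1 q=1 z=0 y=1 clk=1 u=1
t3.Δ1 v=0 x=1 q=1 z=0 y=1 clk=0 u=1
t4.Δ0 v=0 x=1 q=1 z=0 y=1 clk=0 u=1
t4.Δ1 v=0 x=1 q=1 z=0 y=1 clk=1 u=1
t4.Δ2 v=0 x=1 q=1 z=0 y=1 clk=1 u=0
t4.Δ3 v=0 x=0 q=1 z=0 y=1 clk=1 u=0
t4.Δ4 v=0 x=0 q=1 z=0 y=0 clk=1 u=0
t5.Δ0 v=0 x=0 q=1 z=0 y=0 clk=1 u=0
t5.Δ1 v=0 x=0 q=1 z=0 y=0 clk=0 u=0
t6.Δ0 v=0 x=0 q=1 z=0 y=0 clk=0 u=0
t6.Δ1 v=0 x=0 q=1 z=0 y=0 clk=1 u=0
t6.Δ2 v=0 x=0 q=1 z=0 y=0 clk=1 u=1
t6.Δ3 v=0 x=1 q=1 z=0 y=0 clk=1 u=1
t6.Δ4 v=0 x=1 q=1 z=0 y=1 clk=1 u=1
t7.Δ0 v=0 x=1 q=1 z=0 y=1 clk=1 u=1
t7.Δ1 v=0 x=1 q=1 z=0 y=1 clk=0 u=1
t8.Δ0 v=0 x=1 q=1 z=0 y=1 clk=0 u=1
t8.Δ1 v=0 x=1 q=1 z=0 y=1 clk=1 u=1
t8.Δ2 v=0 x=1 q=1 z=0 y=1 clk=1 u=0
t8.Δ3 v=0 x=0 q=1 z=0 y=1 clk=1 u=0
t8.Δ4 v=0 x=0 q=1 z=0 y=0 clk=1 u=0
t9.Δ0 v=0 x=0 q=1 z=0 y=0 clk=1 u=0
t9.Δ1 v=0 x=0 q=1 z=0 y=0 clk=0 u=0
t10.Δ0 v=0 x=0 q=1 z=0 y=0 clk=0 u=0
t10.Δ1 v=0 x=0 q=1 z=0 y=0 clk=1 u=0
t10.Δ2 v=0 x=0 q=1 z=0 y=0 clk=1 u=1
t10.Δ3 v=0 x=1 q=1 z=0 y=0 clk=1 u=1
t10.Δ4 v=0 x=1 q=1 z=0 y=1 clk=1 u=1
t11.Δ0 v=0 x=1 q=1 z=0 y=1 clk=1 u=1
t11.Δ1 v=0 x=1 q=1 z=0 y=1 clk=0 u=1
t12.Δ0 v=0 x=1 q=1 z=0 y=1 clk=0 u=1
t12.Δ1 v=0 x=1 q=1 z=0 y=1 clk=1 u=1
t12.Δ2 v=0 x=1 q=1 z=0 y=1 clk=1 u=0
t12.Δ3 v=0 x=0 q=1 z=0 y=1 clk=1 u=0
t12.Δ4 v=0 x=0 q=1 z=0 y=0 clk=1 u=0
t13.Δ0 v=0 x=0 q=1 z=0 y=0 clk=1 u=0
t13.Δ1 v=0 x=0 q=1 z=0 y=0 clk=0 u=0
t14.Δ0 v=0 x=0 q=1 z=0 y=0 clk=0 u=0
t14.Δ1 v=0 x=0 q=1 z=0 y=0 clk=1 u=0
t14.Δ2 v=0 x=0 q=1 z=0 y=0 clk=1 u=1
t14.Δ3 v=0 x=1 q=1 z=0 y=0 clk=1 u=1
t14.Δ4 v=0 x=1 q=1 z=0 y=1 clk=1 u=1
t15.Δ0 v=0 x=1 q=1 z=0 y=1 clk=1 u=1
t15.Δ1 v=0 x=1 q=1 z=0 y=1 clk=0 u=1
t16.Δ0 v=0 x=1 q=1 z=0 y=1 clk=0 u=1
t16.Δ1 v=0 x=1 q=1 z=0 y=1 clk=1 u=1
t16.Δ2 v=0 x=1 q=1 z=0 y=1 clk=1 u=0
t16.Δ3 v=0 x=0 q=1 z=0 y=1 clk=1 u=0
t16.Δ4 v=0 x=0 q=1 z=0 y=0 clk=1 u=0
t17.Δ0 v=0 x=0 q=1 z=0 y=0 clk=1 u=0
t17.Δ1 v=0 x=0 q=1 z=0 y=0 clk=0 u=0
t18.Δ0 v=0 x=0 q=1 z=0 y=0 clk=0 u=0
t18.Δ1 v=0 x=0 q=1 z=0 y=0 clk=1 u=0
t18.Δ2 v=0 x=0 q=1 z=0 y=0 clk=1 u=1
t18.Δ3 v=0 x=1 q=1 z=0 y=0 clk=1 u=1
t18.Δ4 v=0 x=1 q=1 z=0 y=1 clk=1 u=1
t19.Δ0 v=0 x=1 q=1 z=0 y=1 clk=1 u=1
t19.Δ1 v=0 x=1 q=1 z=0 y=1 clk=0 u=1

1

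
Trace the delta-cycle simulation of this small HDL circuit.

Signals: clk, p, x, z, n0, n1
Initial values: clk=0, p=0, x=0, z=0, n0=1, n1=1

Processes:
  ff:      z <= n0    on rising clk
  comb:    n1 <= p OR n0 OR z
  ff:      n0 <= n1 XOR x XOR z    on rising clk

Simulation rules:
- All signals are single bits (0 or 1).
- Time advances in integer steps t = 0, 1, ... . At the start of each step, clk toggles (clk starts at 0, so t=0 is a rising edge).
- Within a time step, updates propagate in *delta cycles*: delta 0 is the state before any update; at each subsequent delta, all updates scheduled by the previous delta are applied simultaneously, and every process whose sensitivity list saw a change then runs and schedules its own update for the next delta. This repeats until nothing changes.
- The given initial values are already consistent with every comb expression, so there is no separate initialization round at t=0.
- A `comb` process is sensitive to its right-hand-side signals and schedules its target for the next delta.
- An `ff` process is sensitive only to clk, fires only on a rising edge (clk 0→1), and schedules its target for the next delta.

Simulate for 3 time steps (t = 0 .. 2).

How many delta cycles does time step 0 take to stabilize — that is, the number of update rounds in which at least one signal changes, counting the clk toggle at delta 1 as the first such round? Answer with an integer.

[bits: z,n1,n0,x,p,clk]
t=0: Δ0=011000 Δ1=011001 Δ2=111001 | 2Δ
t=1: Δ0=111001 Δ1=111000 | 1Δ
t=2: Δ0=111000 Δ1=111001 Δ2=110001 | 2Δ

2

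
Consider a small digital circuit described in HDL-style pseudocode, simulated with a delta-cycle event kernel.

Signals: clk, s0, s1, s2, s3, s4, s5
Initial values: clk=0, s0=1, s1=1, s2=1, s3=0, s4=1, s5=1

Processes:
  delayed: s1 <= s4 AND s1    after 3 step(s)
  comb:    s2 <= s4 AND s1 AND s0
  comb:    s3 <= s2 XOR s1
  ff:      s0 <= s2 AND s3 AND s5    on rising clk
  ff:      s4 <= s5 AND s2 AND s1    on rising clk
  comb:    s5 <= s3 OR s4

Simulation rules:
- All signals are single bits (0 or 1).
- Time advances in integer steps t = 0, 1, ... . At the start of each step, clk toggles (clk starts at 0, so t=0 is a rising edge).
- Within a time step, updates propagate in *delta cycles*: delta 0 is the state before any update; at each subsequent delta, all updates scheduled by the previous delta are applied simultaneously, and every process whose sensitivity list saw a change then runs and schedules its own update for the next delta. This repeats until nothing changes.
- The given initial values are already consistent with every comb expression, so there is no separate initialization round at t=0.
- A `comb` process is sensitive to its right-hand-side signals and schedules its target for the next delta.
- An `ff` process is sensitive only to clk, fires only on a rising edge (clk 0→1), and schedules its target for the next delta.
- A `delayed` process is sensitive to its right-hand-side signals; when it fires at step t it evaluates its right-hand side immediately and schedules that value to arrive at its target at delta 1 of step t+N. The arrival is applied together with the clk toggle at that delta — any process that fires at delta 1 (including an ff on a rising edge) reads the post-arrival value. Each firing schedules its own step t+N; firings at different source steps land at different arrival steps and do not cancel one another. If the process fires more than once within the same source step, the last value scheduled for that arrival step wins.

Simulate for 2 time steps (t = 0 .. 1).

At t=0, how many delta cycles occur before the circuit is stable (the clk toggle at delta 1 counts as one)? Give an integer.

4

t0.Δ0 s4=1 s3=0 s0=1 s5=1 s2=1 clk=0 s1=1
t0.Δ1 s4=1 s3=0 s0=1 s5=1 s2=1 clk=1 s1=1
t0.Δ2 s4=1 s3=0 s0=0 s5=1 s2=1 clk=1 s1=1
t0.Δ3 s4=1 s3=0 s0=0 s5=1 s2=0 clk=1 s1=1
t0.Δ4 s4=1 s3=1 s0=0 s5=1 s2=0 clk=1 s1=1
t1.Δ0 s4=1 s3=1 s0=0 s5=1 s2=0 clk=1 s1=1
t1.Δ1 s4=1 s3=1 s0=0 s5=1 s2=0 clk=0 s1=1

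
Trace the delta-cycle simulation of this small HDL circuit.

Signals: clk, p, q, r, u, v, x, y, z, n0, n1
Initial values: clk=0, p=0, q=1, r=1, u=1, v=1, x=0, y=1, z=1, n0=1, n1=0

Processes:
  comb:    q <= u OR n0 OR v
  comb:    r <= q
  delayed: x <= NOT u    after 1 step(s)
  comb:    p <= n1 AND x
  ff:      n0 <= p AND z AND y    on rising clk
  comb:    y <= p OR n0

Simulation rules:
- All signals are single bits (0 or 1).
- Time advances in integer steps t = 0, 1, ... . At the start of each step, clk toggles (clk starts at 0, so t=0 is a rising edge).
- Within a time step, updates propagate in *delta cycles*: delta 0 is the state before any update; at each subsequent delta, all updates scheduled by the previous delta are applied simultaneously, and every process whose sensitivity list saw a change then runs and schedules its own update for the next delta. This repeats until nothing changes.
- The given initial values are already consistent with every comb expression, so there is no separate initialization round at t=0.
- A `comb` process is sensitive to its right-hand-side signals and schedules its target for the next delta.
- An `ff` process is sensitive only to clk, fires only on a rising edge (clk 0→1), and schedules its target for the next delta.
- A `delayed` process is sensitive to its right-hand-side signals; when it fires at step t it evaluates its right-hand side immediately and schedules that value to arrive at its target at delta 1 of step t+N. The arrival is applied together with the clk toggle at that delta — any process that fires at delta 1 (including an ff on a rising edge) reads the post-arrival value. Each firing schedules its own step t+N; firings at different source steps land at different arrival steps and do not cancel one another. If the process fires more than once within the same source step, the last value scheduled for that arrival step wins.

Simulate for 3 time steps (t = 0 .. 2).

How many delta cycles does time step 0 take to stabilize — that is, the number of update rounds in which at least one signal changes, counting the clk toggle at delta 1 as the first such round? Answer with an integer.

3

t0.Δ0 y=1 n1=0 v=1 r=1 u=1 clk=0 n0=1 q=1 p=0 z=1 x=0
t0.Δ1 y=1 n1=0 v=1 r=1 u=1 clk=1 n0=1 q=1 p=0 z=1 x=0
t0.Δ2 y=1 n1=0 v=1 r=1 u=1 clk=1 n0=0 q=1 p=0 z=1 x=0
t0.Δ3 y=0 n1=0 v=1 r=1 u=1 clk=1 n0=0 q=1 p=0 z=1 x=0
t1.Δ0 y=0 n1=0 v=1 r=1 u=1 clk=1 n0=0 q=1 p=0 z=1 x=0
t1.Δ1 y=0 n1=0 v=1 r=1 u=1 clk=0 n0=0 q=1 p=0 z=1 x=0
t2.Δ0 y=0 n1=0 v=1 r=1 u=1 clk=0 n0=0 q=1 p=0 z=1 x=0
t2.Δ1 y=0 n1=0 v=1 r=1 u=1 clk=1 n0=0 q=1 p=0 z=1 x=0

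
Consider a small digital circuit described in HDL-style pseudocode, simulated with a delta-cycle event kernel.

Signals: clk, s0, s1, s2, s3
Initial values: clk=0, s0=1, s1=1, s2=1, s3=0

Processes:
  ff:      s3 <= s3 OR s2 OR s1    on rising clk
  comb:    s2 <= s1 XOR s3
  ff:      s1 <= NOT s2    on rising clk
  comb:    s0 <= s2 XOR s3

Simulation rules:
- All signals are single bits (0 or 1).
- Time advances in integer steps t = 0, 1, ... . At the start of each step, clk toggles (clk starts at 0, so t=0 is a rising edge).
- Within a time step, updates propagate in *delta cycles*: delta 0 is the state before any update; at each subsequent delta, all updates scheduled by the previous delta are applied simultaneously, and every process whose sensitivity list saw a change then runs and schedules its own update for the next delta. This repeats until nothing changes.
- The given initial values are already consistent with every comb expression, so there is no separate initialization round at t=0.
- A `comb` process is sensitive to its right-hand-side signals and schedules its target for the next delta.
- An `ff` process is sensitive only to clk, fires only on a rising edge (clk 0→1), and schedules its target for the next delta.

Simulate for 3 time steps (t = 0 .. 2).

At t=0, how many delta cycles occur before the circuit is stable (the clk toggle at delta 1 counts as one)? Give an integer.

t=0 Δ0: s0=1 s1=1 s3=0 clk=0 s2=1
  Δ1: clk:0→1
  Δ2: s1:1→0, s3:0→1
  Δ3: s0:1→0
  (3Δ to stable)
t=1 Δ0: s0=0 s1=0 s3=1 clk=1 s2=1
  Δ1: clk:1→0
  (1Δ to stable)
t=2 Δ0: s0=0 s1=0 s3=1 clk=0 s2=1
  Δ1: clk:0→1
  (1Δ to stable)

3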